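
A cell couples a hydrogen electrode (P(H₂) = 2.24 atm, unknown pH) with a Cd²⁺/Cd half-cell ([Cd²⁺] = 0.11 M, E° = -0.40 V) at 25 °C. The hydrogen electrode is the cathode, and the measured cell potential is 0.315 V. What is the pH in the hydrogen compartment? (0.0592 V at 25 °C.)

E°_cell = 0.40 V and n = 2.
log Q = n(E° − E)/0.0592 = 2×(0.40 − 0.315)/0.0592 = 2.872.
With Q = [Cd²⁺]·P(H₂) / [H⁺]^2, solving for [H⁺] gives log[H⁺] = -1.740, so pH = 1.74.

pH = 1.74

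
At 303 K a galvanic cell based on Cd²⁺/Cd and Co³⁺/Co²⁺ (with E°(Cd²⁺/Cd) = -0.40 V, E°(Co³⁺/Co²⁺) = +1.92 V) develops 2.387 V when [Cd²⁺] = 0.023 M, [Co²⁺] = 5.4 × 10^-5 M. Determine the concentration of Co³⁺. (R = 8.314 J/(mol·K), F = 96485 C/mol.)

1.1 × 10^-4 M

From the Nernst equation, ln Q = nF(E° − E)/RT = 2×96485×(2.32 − 2.387)/(8.314×303) = -5.132, so Q = 0.00590.
With Q = [Cd²⁺]·[Co²⁺]^2/[Co³⁺]^2 and the known concentrations, [Co³⁺]^2 in the denominator gives [Co³⁺] = 1.1 × 10^-4 M.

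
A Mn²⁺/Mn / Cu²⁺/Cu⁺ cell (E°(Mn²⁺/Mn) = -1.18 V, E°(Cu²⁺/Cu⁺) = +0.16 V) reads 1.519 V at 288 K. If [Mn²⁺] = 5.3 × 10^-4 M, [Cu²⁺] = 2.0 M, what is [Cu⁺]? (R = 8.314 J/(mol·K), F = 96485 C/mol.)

From the Nernst equation, ln Q = nF(E° − E)/RT = 2×96485×(1.34 − 1.519)/(8.314×288) = -14.426, so Q = 5.43 × 10^-7.
With Q = [Mn²⁺]·[Cu⁺]^2/[Cu²⁺]^2 and the known concentrations, [Cu⁺]^2 in the numerator gives [Cu⁺] = 0.064 M.

0.064 M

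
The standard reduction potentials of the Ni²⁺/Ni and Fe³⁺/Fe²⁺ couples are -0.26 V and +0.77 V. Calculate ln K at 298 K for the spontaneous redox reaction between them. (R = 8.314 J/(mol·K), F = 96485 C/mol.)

E°_cell = +0.77 − (-0.26) = 1.03 V, with n = 2 electrons transferred.
At equilibrium E = 0, so the Nernst equation gives ln K = nFE°/RT = (2)(96485)(1.03)/((8.314)(298)) = 80.22.

ln K = 80.2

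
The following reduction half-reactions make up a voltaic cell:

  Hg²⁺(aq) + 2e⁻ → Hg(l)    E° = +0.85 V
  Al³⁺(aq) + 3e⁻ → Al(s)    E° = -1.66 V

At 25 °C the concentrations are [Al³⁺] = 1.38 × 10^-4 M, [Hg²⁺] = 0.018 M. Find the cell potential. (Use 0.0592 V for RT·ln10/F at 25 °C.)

The Hg²⁺/Hg couple has the higher reduction potential and acts as the cathode, so E°_cell = +0.85 − (-1.66) = 2.51 V.
Balancing electrons gives n = 6; the reaction quotient is Q = [Al³⁺]^2/[Hg²⁺]^3 = 0.00327.
At 25 °C, E = E° − (0.0592/n) log Q = 2.51 − (0.0592/6)(-2.486) = 2.510 + 0.025 = 2.535 V.

2.53 V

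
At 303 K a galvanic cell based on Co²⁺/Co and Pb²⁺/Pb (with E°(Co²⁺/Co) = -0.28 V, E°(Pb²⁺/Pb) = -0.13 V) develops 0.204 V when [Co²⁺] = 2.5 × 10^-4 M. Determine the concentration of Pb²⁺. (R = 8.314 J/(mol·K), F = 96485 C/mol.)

From the Nernst equation, ln Q = nF(E° − E)/RT = 2×96485×(0.15 − 0.204)/(8.314×303) = -4.136, so Q = 0.0160.
With Q = [Co²⁺]/[Pb²⁺] and the known concentrations, [Pb²⁺] in the denominator gives [Pb²⁺] = 0.016 M.

0.016 M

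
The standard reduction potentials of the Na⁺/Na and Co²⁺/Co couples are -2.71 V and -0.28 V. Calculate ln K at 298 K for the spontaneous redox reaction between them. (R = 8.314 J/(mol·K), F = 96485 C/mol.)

E°_cell = -0.28 − (-2.71) = 2.43 V, with n = 2 electrons transferred.
At equilibrium E = 0, so the Nernst equation gives ln K = nFE°/RT = (2)(96485)(2.43)/((8.314)(298)) = 189.26.

ln K = 189.3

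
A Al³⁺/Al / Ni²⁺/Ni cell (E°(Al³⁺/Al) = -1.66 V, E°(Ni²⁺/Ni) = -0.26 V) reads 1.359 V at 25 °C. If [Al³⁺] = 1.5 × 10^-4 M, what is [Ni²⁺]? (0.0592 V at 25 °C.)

1.2 × 10^-4 M

From the Nernst equation, log Q = n(E° − E)/0.0592 = 6(1.40 − 1.359)/0.0592 = 4.155, so Q = 1.43 × 10^4.
With Q = [Al³⁺]^2/[Ni²⁺]^3 and the known concentrations, [Ni²⁺]^3 in the denominator gives [Ni²⁺] = 1.2 × 10^-4 M.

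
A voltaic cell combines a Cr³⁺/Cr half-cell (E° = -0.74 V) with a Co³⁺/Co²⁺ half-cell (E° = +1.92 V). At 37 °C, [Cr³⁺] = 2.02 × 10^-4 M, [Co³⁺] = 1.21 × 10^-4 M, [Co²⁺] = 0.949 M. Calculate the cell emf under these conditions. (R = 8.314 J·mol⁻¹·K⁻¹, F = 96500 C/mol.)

2.50 V

The Co³⁺/Co²⁺ couple has the higher reduction potential and acts as the cathode, so E°_cell = +1.92 − (-0.74) = 2.66 V.
Balancing electrons gives n = 3; the reaction quotient is Q = [Cr³⁺]·[Co²⁺]^3/[Co³⁺]^3 = 9.75 × 10^7.
E = E° − (RT/nF) ln Q = 2.66 − (8.314×310)/(3×96500) × (18.395) = 2.660 − 0.164 = 2.496 V.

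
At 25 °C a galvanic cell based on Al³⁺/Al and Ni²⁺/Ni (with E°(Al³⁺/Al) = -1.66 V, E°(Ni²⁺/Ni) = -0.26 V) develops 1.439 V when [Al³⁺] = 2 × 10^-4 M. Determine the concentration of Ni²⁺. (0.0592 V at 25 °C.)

From the Nernst equation, log Q = n(E° − E)/0.0592 = 6(1.40 − 1.439)/0.0592 = -3.953, so Q = 1.12 × 10^-4.
With Q = [Al³⁺]^2/[Ni²⁺]^3 and the known concentrations, [Ni²⁺]^3 in the denominator gives [Ni²⁺] = 0.071 M.

0.071 M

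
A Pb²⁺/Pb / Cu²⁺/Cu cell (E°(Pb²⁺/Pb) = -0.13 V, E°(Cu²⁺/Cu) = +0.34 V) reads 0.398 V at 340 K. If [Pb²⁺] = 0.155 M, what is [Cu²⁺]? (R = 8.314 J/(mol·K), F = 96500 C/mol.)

From the Nernst equation, ln Q = nF(E° − E)/RT = 2×96500×(0.47 − 0.398)/(8.314×340) = 4.916, so Q = 136.
With Q = [Pb²⁺]/[Cu²⁺] and the known concentrations, [Cu²⁺] in the denominator gives [Cu²⁺] = 0.0011 M.

0.0011 M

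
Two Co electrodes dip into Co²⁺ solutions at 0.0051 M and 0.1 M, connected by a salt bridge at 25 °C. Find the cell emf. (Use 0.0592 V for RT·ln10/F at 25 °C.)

0.038 V

Both half-cells are Co²⁺/Co, so E°_cell = 0. The concentrated side is the cathode; the cell reaction moves Co²⁺ from high to low concentration with n = 2.
Q = [Co²⁺]_dilute/[Co²⁺]_conc = 0.0051/0.1 = 0.0510.
E = 0 − (0.0592/2) log Q = −(0.0592/2)(-1.292) = 0.0382 V.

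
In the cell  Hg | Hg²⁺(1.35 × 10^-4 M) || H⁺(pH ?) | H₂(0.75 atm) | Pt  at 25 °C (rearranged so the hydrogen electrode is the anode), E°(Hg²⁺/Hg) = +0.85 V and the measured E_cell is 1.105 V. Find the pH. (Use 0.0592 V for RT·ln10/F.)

pH = 6.30

E°_cell = 0.85 V and n = 2.
log Q = n(E° − E)/0.0592 = 2×(0.85 − 1.105)/0.0592 = -8.615.
With Q = [H⁺]^2 / ([Hg²⁺]·P(H₂)), solving for [H⁺] gives log[H⁺] = -6.305, so pH = 6.30.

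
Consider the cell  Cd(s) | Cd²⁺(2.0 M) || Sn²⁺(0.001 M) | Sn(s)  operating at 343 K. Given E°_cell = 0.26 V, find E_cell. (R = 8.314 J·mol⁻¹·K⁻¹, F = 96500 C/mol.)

Balancing electrons gives n = 2; the reaction quotient is Q = [Cd²⁺]/[Sn²⁺] = 2000.
E = E° − (RT/nF) ln Q = 0.26 − (8.314×343)/(2×96500) × (7.601) = 0.260 − 0.112 = 0.148 V.

0.148 V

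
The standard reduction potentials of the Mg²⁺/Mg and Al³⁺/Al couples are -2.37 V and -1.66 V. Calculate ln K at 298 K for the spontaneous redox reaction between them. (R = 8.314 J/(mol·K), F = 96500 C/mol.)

ln K = 165.9

E°_cell = -1.66 − (-2.37) = 0.71 V, with n = 6 electrons transferred.
At equilibrium E = 0, so the Nernst equation gives ln K = nFE°/RT = (6)(96500)(0.71)/((8.314)(298)) = 165.92.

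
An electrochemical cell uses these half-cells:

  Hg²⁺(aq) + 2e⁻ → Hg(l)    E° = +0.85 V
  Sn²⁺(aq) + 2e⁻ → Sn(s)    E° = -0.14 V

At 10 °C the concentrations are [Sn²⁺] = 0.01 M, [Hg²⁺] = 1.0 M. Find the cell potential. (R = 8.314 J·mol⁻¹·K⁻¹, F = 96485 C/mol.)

The Hg²⁺/Hg couple has the higher reduction potential and acts as the cathode, so E°_cell = +0.85 − (-0.14) = 0.99 V.
Balancing electrons gives n = 2; the reaction quotient is Q = [Sn²⁺]/[Hg²⁺] = 0.0100.
E = E° − (RT/nF) ln Q = 0.99 − (8.314×283)/(2×96485) × (-4.605) = 0.990 + 0.056 = 1.046 V.

1.05 V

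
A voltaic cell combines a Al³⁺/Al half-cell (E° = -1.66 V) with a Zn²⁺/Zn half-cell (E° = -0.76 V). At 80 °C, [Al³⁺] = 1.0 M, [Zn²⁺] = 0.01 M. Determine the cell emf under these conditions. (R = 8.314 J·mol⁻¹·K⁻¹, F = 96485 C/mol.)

The Zn²⁺/Zn couple has the higher reduction potential and acts as the cathode, so E°_cell = -0.76 − (-1.66) = 0.90 V.
Balancing electrons gives n = 6; the reaction quotient is Q = [Al³⁺]^2/[Zn²⁺]^3 = 1 × 10^6.
E = E° − (RT/nF) ln Q = 0.90 − (8.314×353)/(6×96485) × (13.816) = 0.900 − 0.070 = 0.830 V.

0.830 V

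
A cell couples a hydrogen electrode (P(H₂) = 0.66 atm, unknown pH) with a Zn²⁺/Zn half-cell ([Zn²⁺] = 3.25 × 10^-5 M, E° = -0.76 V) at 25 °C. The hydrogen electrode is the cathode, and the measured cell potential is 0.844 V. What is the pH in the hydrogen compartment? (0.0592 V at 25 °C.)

E°_cell = 0.76 V and n = 2.
log Q = n(E° − E)/0.0592 = 2×(0.76 − 0.844)/0.0592 = -2.838.
With Q = [Zn²⁺]·P(H₂) / [H⁺]^2, solving for [H⁺] gives log[H⁺] = -0.915, so pH = 0.92.

pH = 0.92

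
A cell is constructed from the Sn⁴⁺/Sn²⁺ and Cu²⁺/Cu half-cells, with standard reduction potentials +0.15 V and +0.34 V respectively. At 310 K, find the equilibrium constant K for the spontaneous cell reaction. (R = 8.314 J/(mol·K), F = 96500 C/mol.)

E°_cell = +0.34 − (+0.15) = 0.19 V, with n = 2 electrons transferred.
At equilibrium E = 0, so the Nernst equation gives ln K = nFE°/RT = (2)(96500)(0.19)/((8.314)(310)) = 14.23.
K = e^14.23 = 1.5 × 10^6.

1.5 × 10^6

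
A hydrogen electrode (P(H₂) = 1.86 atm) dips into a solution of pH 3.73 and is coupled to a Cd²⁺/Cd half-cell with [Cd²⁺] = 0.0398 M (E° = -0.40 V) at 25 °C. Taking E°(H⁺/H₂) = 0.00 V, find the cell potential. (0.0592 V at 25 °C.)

0.21 V

The hydrogen couple is the cathode, so E°_cell = 0.40 V; n = 2.
[H⁺] = 10^(−3.73) = 1.9 × 10^-4 M, and Q = [Cd²⁺]·P(H₂) / [H⁺]^2 = 2.13 × 10^6.
E = E° − (0.0592/2) log Q = 0.40 − (0.0592/2)(6.329) = 0.213 V.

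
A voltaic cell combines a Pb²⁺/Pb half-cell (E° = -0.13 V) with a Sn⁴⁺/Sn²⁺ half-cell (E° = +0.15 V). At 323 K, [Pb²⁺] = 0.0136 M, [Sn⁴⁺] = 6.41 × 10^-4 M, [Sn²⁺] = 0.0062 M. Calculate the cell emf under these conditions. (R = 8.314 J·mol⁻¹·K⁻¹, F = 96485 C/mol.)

The Sn⁴⁺/Sn²⁺ couple has the higher reduction potential and acts as the cathode, so E°_cell = +0.15 − (-0.13) = 0.28 V.
Balancing electrons gives n = 2; the reaction quotient is Q = [Pb²⁺]·[Sn²⁺]/[Sn⁴⁺] = 0.132.
E = E° − (RT/nF) ln Q = 0.28 − (8.314×323)/(2×96485) × (-2.028) = 0.280 + 0.028 = 0.308 V.

0.308 V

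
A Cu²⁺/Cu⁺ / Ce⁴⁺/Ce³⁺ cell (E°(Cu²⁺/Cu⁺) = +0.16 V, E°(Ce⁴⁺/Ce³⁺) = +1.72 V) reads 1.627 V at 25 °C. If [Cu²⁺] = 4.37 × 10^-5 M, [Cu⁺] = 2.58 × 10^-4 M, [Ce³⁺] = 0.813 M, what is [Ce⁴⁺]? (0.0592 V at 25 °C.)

From the Nernst equation, log Q = n(E° − E)/0.0592 = 1(1.56 − 1.627)/0.0592 = -1.132, so Q = 0.0738.
With Q = [Cu²⁺]·[Ce³⁺]/([Cu⁺]·[Ce⁴⁺]) and the known concentrations, [Ce⁴⁺] in the denominator gives [Ce⁴⁺] = 1.9 M.

1.9 M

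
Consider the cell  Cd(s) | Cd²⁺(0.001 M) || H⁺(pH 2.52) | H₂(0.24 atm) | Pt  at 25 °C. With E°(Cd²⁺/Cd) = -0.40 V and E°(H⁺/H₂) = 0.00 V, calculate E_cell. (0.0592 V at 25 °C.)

0.36 V

The hydrogen couple is the cathode, so E°_cell = 0.40 V; n = 2.
[H⁺] = 10^(−2.52) = 0.0030 M, and Q = [Cd²⁺]·P(H₂) / [H⁺]^2 = 26.3.
E = E° − (0.0592/2) log Q = 0.40 − (0.0592/2)(1.420) = 0.358 V.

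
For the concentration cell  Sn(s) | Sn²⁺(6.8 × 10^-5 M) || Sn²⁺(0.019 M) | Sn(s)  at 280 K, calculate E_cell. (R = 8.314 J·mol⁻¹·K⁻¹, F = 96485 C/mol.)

0.068 V

Both half-cells are Sn²⁺/Sn, so E°_cell = 0. The concentrated side is the cathode; the cell reaction moves Sn²⁺ from high to low concentration with n = 2.
Q = [Sn²⁺]_dilute/[Sn²⁺]_conc = 6.8 × 10^-5/0.019 = 0.00358.
E = 0 − (RT/nF) ln Q = −((8.314×280)/(2×96485))(-5.633) = 0.0680 V.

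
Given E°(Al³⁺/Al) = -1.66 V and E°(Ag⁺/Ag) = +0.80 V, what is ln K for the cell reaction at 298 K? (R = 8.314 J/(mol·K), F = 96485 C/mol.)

E°_cell = +0.80 − (-1.66) = 2.46 V, with n = 3 electrons transferred.
At equilibrium E = 0, so the Nernst equation gives ln K = nFE°/RT = (3)(96485)(2.46)/((8.314)(298)) = 287.40.

ln K = 287.4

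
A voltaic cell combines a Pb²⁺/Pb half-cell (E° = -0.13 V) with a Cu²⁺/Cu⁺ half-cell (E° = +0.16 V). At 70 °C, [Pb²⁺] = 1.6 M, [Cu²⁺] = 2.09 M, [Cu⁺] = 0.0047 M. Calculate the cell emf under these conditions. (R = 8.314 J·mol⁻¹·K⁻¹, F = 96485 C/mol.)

The Cu²⁺/Cu⁺ couple has the higher reduction potential and acts as the cathode, so E°_cell = +0.16 − (-0.13) = 0.29 V.
Balancing electrons gives n = 2; the reaction quotient is Q = [Pb²⁺]·[Cu⁺]^2/[Cu²⁺]^2 = 8.09 × 10^-6.
E = E° − (RT/nF) ln Q = 0.29 − (8.314×343)/(2×96485) × (-11.725) = 0.290 + 0.173 = 0.463 V.

0.463 V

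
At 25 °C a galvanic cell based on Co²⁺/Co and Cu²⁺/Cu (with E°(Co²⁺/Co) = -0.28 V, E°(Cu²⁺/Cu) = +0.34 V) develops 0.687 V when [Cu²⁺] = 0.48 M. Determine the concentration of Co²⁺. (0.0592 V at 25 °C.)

0.0026 M

From the Nernst equation, log Q = n(E° − E)/0.0592 = 2(0.62 − 0.687)/0.0592 = -2.264, so Q = 0.00545.
With Q = [Co²⁺]/[Cu²⁺] and the known concentrations, [Co²⁺] in the numerator gives [Co²⁺] = 0.0026 M.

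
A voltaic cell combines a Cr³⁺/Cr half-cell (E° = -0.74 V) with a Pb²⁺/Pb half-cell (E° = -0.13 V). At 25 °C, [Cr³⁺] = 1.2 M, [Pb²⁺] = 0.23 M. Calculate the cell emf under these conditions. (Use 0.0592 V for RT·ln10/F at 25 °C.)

The Pb²⁺/Pb couple has the higher reduction potential and acts as the cathode, so E°_cell = -0.13 − (-0.74) = 0.61 V.
Balancing electrons gives n = 6; the reaction quotient is Q = [Cr³⁺]^2/[Pb²⁺]^3 = 118.
At 25 °C, E = E° − (0.0592/n) log Q = 0.61 − (0.0592/6)(2.073) = 0.610 − 0.020 = 0.590 V.

0.590 V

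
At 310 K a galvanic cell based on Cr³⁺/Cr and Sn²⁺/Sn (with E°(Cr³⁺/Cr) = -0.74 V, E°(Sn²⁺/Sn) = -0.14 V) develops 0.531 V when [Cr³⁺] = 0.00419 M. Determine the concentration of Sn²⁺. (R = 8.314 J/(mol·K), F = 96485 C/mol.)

1.5 × 10^-4 M

From the Nernst equation, ln Q = nF(E° − E)/RT = 6×96485×(0.60 − 0.531)/(8.314×310) = 15.498, so Q = 5.38 × 10^6.
With Q = [Cr³⁺]^2/[Sn²⁺]^3 and the known concentrations, [Sn²⁺]^3 in the denominator gives [Sn²⁺] = 1.5 × 10^-4 M.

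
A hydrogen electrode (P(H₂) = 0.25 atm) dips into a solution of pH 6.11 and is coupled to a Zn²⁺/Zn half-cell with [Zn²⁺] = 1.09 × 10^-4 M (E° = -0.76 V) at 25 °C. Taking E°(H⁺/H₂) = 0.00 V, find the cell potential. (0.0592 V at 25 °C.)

The hydrogen couple is the cathode, so E°_cell = 0.76 V; n = 2.
[H⁺] = 10^(−6.11) = 7.8 × 10^-7 M, and Q = [Zn²⁺]·P(H₂) / [H⁺]^2 = 4.52 × 10^7.
E = E° − (0.0592/2) log Q = 0.76 − (0.0592/2)(7.655) = 0.533 V.

0.53 V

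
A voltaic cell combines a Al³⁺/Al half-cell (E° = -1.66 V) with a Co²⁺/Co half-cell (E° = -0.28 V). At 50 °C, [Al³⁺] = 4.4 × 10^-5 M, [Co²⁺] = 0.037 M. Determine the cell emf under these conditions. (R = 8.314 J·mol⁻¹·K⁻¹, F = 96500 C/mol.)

The Co²⁺/Co couple has the higher reduction potential and acts as the cathode, so E°_cell = -0.28 − (-1.66) = 1.38 V.
Balancing electrons gives n = 6; the reaction quotient is Q = [Al³⁺]^2/[Co²⁺]^3 = 3.82 × 10^-5.
E = E° − (RT/nF) ln Q = 1.38 − (8.314×323)/(6×96500) × (-10.172) = 1.380 + 0.047 = 1.427 V.

1.43 V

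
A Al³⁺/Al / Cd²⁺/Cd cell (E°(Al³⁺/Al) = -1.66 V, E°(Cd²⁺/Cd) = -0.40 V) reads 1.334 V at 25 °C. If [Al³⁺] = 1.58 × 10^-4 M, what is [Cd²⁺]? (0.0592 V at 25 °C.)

From the Nernst equation, log Q = n(E° − E)/0.0592 = 6(1.26 − 1.334)/0.0592 = -7.500, so Q = 3.16 × 10^-8.
With Q = [Al³⁺]^2/[Cd²⁺]^3 and the known concentrations, [Cd²⁺]^3 in the denominator gives [Cd²⁺] = 0.92 M.

0.92 M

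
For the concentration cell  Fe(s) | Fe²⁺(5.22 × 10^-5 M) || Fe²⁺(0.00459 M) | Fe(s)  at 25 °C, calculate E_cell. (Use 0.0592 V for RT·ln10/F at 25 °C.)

Both half-cells are Fe²⁺/Fe, so E°_cell = 0. The concentrated side is the cathode; the cell reaction moves Fe²⁺ from high to low concentration with n = 2.
Q = [Fe²⁺]_dilute/[Fe²⁺]_conc = 5.22 × 10^-5/0.00459 = 0.0114.
E = 0 − (0.0592/2) log Q = −(0.0592/2)(-1.944) = 0.0575 V.

0.058 V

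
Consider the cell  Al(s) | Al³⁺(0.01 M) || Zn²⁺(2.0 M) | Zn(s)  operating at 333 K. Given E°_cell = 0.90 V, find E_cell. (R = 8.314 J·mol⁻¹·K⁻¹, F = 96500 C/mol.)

Balancing electrons gives n = 6; the reaction quotient is Q = [Al³⁺]^2/[Zn²⁺]^3 = 1.25 × 10^-5.
E = E° − (RT/nF) ln Q = 0.90 − (8.314×333)/(6×96500) × (-11.290) = 0.900 + 0.054 = 0.954 V.

0.954 V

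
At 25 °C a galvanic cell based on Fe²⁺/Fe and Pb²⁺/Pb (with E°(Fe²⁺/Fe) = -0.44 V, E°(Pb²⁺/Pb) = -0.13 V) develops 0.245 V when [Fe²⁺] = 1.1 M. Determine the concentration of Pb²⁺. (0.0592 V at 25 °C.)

0.007 M

From the Nernst equation, log Q = n(E° − E)/0.0592 = 2(0.31 − 0.245)/0.0592 = 2.196, so Q = 157.
With Q = [Fe²⁺]/[Pb²⁺] and the known concentrations, [Pb²⁺] in the denominator gives [Pb²⁺] = 0.007 M.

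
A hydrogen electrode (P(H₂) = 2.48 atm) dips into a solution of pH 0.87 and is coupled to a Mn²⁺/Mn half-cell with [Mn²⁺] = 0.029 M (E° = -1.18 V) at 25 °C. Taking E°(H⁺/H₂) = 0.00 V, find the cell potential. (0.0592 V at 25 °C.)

1.16 V

The hydrogen couple is the cathode, so E°_cell = 1.18 V; n = 2.
[H⁺] = 10^(−0.87) = 0.13 M, and Q = [Mn²⁺]·P(H₂) / [H⁺]^2 = 3.95.
E = E° − (0.0592/2) log Q = 1.18 − (0.0592/2)(0.597) = 1.162 V.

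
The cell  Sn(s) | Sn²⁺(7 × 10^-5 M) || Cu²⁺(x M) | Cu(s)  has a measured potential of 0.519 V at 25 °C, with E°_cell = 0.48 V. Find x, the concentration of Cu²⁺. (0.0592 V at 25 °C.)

From the Nernst equation, log Q = n(E° − E)/0.0592 = 2(0.48 − 0.519)/0.0592 = -1.318, so Q = 0.0481.
With Q = [Sn²⁺]/[Cu²⁺] and the known concentrations, [Cu²⁺] in the denominator gives [Cu²⁺] = 0.0015 M.

0.0015 M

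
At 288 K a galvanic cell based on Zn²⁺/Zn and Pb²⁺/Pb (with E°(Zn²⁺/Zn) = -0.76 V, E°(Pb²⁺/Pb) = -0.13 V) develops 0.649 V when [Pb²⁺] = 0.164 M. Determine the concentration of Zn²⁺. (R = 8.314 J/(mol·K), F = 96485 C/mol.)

From the Nernst equation, ln Q = nF(E° − E)/RT = 2×96485×(0.63 − 0.649)/(8.314×288) = -1.531, so Q = 0.216.
With Q = [Zn²⁺]/[Pb²⁺] and the known concentrations, [Zn²⁺] in the numerator gives [Zn²⁺] = 0.035 M.

0.035 M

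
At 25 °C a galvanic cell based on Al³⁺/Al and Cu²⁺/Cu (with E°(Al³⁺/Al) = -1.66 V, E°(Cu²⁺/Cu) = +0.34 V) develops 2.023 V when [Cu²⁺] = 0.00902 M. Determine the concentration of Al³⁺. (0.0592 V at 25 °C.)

From the Nernst equation, log Q = n(E° − E)/0.0592 = 6(2.00 − 2.023)/0.0592 = -2.331, so Q = 0.00467.
With Q = [Al³⁺]^2/[Cu²⁺]^3 and the known concentrations, [Al³⁺]^2 in the numerator gives [Al³⁺] = 5.9 × 10^-5 M.

5.9 × 10^-5 M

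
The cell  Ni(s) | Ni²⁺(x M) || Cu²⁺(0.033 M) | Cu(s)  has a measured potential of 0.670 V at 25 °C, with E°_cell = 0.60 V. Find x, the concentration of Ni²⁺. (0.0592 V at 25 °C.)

1.4 × 10^-4 M

From the Nernst equation, log Q = n(E° − E)/0.0592 = 2(0.60 − 0.670)/0.0592 = -2.365, so Q = 0.00432.
With Q = [Ni²⁺]/[Cu²⁺] and the known concentrations, [Ni²⁺] in the numerator gives [Ni²⁺] = 1.4 × 10^-4 M.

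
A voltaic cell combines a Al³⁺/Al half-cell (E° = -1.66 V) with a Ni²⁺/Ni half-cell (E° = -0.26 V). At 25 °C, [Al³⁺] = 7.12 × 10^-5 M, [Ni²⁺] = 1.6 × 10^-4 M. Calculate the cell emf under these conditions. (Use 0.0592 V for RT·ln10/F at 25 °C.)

The Ni²⁺/Ni couple has the higher reduction potential and acts as the cathode, so E°_cell = -0.26 − (-1.66) = 1.40 V.
Balancing electrons gives n = 6; the reaction quotient is Q = [Al³⁺]^2/[Ni²⁺]^3 = 1240.
At 25 °C, E = E° − (0.0592/n) log Q = 1.40 − (0.0592/6)(3.093) = 1.400 − 0.031 = 1.369 V.

1.37 V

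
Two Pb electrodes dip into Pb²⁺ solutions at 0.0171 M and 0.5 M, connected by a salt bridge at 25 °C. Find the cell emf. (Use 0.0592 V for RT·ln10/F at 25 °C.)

0.043 V

Both half-cells are Pb²⁺/Pb, so E°_cell = 0. The concentrated side is the cathode; the cell reaction moves Pb²⁺ from high to low concentration with n = 2.
Q = [Pb²⁺]_dilute/[Pb²⁺]_conc = 0.0171/0.5 = 0.0342.
E = 0 − (0.0592/2) log Q = −(0.0592/2)(-1.466) = 0.0434 V.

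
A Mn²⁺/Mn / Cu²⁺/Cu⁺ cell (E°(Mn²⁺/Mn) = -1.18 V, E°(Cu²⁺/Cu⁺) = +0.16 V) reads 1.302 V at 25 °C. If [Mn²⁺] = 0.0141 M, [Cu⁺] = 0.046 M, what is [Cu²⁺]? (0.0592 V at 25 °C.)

From the Nernst equation, log Q = n(E° − E)/0.0592 = 2(1.34 − 1.302)/0.0592 = 1.284, so Q = 19.2.
With Q = [Mn²⁺]·[Cu⁺]^2/[Cu²⁺]^2 and the known concentrations, [Cu²⁺]^2 in the denominator gives [Cu²⁺] = 0.0012 M.

0.0012 M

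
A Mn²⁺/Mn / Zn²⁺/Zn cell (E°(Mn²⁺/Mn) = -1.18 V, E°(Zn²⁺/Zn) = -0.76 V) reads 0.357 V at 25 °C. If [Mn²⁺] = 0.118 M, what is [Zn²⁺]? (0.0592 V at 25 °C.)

8.8 × 10^-4 M

From the Nernst equation, log Q = n(E° − E)/0.0592 = 2(0.42 − 0.357)/0.0592 = 2.128, so Q = 134.
With Q = [Mn²⁺]/[Zn²⁺] and the known concentrations, [Zn²⁺] in the denominator gives [Zn²⁺] = 8.8 × 10^-4 M.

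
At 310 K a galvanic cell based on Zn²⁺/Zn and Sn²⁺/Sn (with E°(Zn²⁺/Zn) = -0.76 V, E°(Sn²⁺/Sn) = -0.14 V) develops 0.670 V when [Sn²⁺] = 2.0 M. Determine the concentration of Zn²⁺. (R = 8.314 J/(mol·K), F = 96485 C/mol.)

0.047 M

From the Nernst equation, ln Q = nF(E° − E)/RT = 2×96485×(0.62 − 0.670)/(8.314×310) = -3.744, so Q = 0.0237.
With Q = [Zn²⁺]/[Sn²⁺] and the known concentrations, [Zn²⁺] in the numerator gives [Zn²⁺] = 0.047 M.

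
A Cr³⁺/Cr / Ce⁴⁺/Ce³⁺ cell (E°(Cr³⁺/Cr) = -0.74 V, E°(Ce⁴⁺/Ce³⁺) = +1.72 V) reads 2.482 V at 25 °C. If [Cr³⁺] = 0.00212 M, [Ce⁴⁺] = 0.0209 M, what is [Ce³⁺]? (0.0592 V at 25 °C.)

0.069 M

From the Nernst equation, log Q = n(E° − E)/0.0592 = 3(2.46 − 2.482)/0.0592 = -1.115, so Q = 0.0768.
With Q = [Cr³⁺]·[Ce³⁺]^3/[Ce⁴⁺]^3 and the known concentrations, [Ce³⁺]^3 in the numerator gives [Ce³⁺] = 0.069 M.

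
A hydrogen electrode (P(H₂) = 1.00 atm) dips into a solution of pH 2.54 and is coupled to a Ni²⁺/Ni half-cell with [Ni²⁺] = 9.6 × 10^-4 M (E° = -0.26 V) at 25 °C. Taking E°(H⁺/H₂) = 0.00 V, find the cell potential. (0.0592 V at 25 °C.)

0.20 V

The hydrogen couple is the cathode, so E°_cell = 0.26 V; n = 2.
[H⁺] = 10^(−2.54) = 0.0029 M, and Q = [Ni²⁺]·P(H₂) / [H⁺]^2 = 115.
E = E° − (0.0592/2) log Q = 0.26 − (0.0592/2)(2.062) = 0.199 V.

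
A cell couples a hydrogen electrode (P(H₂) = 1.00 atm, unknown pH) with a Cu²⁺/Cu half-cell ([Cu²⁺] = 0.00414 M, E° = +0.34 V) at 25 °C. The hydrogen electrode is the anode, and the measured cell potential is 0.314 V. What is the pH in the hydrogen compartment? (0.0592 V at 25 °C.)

pH = 0.75

E°_cell = 0.34 V and n = 2.
log Q = n(E° − E)/0.0592 = 2×(0.34 − 0.314)/0.0592 = 0.878.
With Q = [H⁺]^2 / ([Cu²⁺]·P(H₂)), solving for [H⁺] gives log[H⁺] = -0.752, so pH = 0.75.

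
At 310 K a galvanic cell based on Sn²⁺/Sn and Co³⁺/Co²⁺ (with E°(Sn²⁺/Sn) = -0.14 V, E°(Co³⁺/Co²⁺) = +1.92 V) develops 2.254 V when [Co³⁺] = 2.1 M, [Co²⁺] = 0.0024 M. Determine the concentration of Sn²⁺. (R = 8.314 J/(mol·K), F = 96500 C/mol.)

From the Nernst equation, ln Q = nF(E° − E)/RT = 2×96500×(2.06 − 2.254)/(8.314×310) = -14.527, so Q = 4.91 × 10^-7.
With Q = [Sn²⁺]·[Co²⁺]^2/[Co³⁺]^2 and the known concentrations, [Sn²⁺] in the numerator gives [Sn²⁺] = 0.38 M.

0.38 M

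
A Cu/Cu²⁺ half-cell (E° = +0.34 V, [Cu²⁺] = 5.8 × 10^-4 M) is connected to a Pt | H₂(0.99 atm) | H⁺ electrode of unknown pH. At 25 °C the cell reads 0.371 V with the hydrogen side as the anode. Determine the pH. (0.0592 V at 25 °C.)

E°_cell = 0.34 V and n = 2.
log Q = n(E° − E)/0.0592 = 2×(0.34 − 0.371)/0.0592 = -1.047.
With Q = [H⁺]^2 / ([Cu²⁺]·P(H₂)), solving for [H⁺] gives log[H⁺] = -2.144, so pH = 2.14.

pH = 2.14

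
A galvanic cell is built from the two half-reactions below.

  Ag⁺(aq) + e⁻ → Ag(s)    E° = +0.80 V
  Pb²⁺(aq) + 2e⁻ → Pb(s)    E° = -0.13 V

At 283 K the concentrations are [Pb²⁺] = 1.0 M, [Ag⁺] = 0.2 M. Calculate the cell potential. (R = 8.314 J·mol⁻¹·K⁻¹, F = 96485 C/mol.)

The Ag⁺/Ag couple has the higher reduction potential and acts as the cathode, so E°_cell = +0.80 − (-0.13) = 0.93 V.
Balancing electrons gives n = 2; the reaction quotient is Q = [Pb²⁺]/[Ag⁺]^2 = 25.0.
E = E° − (RT/nF) ln Q = 0.93 − (8.314×283)/(2×96485) × (3.219) = 0.930 − 0.039 = 0.891 V.

0.891 V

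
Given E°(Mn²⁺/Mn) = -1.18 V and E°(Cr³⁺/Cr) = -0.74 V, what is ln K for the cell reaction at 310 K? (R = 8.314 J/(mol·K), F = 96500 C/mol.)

E°_cell = -0.74 − (-1.18) = 0.44 V, with n = 6 electrons transferred.
At equilibrium E = 0, so the Nernst equation gives ln K = nFE°/RT = (6)(96500)(0.44)/((8.314)(310)) = 98.85.

ln K = 98.8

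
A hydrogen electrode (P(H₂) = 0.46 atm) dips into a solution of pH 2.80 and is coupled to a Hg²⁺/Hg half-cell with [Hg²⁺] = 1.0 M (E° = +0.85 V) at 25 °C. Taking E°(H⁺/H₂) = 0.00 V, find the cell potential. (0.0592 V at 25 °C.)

The Hg²⁺/Hg couple is the cathode, so E°_cell = 0.85 V; n = 2.
[H⁺] = 10^(−2.80) = 0.0016 M, and Q = [H⁺]^2 / ([Hg²⁺]·P(H₂)) = 5.46 × 10^-6.
E = E° − (0.0592/2) log Q = 0.85 − (0.0592/2)(-5.263) = 1.006 V.

1.01 V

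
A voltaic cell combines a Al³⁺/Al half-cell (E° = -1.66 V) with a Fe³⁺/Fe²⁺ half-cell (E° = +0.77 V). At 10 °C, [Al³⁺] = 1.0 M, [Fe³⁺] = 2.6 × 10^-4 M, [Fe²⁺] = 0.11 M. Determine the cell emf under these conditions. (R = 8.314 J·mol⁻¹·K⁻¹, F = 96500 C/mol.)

The Fe³⁺/Fe²⁺ couple has the higher reduction potential and acts as the cathode, so E°_cell = +0.77 − (-1.66) = 2.43 V.
Balancing electrons gives n = 3; the reaction quotient is Q = [Al³⁺]·[Fe²⁺]^3/[Fe³⁺]^3 = 7.57 × 10^7.
E = E° − (RT/nF) ln Q = 2.43 − (8.314×283)/(3×96500) × (18.143) = 2.430 − 0.147 = 2.283 V.

2.28 V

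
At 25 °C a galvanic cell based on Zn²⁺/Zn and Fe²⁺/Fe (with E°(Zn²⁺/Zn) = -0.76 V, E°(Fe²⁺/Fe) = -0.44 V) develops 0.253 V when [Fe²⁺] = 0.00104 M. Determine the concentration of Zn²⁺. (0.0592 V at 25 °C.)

0.19 M

From the Nernst equation, log Q = n(E° − E)/0.0592 = 2(0.32 − 0.253)/0.0592 = 2.264, so Q = 183.
With Q = [Zn²⁺]/[Fe²⁺] and the known concentrations, [Zn²⁺] in the numerator gives [Zn²⁺] = 0.19 M.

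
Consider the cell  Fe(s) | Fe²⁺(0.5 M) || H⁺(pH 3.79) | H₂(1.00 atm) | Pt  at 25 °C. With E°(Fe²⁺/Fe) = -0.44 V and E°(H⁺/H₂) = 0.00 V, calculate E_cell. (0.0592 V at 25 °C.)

The hydrogen couple is the cathode, so E°_cell = 0.44 V; n = 2.
[H⁺] = 10^(−3.79) = 1.6 × 10^-4 M, and Q = [Fe²⁺]·P(H₂) / [H⁺]^2 = 1.9 × 10^7.
E = E° − (0.0592/2) log Q = 0.44 − (0.0592/2)(7.279) = 0.225 V.

0.22 V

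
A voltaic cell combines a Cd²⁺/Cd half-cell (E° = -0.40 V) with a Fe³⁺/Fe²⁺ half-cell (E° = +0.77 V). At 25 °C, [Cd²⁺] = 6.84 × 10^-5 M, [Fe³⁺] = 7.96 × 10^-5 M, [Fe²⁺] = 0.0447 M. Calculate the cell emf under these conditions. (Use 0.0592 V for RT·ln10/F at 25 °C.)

The Fe³⁺/Fe²⁺ couple has the higher reduction potential and acts as the cathode, so E°_cell = +0.77 − (-0.40) = 1.17 V.
Balancing electrons gives n = 2; the reaction quotient is Q = [Cd²⁺]·[Fe²⁺]^2/[Fe³⁺]^2 = 21.6.
At 25 °C, E = E° − (0.0592/n) log Q = 1.17 − (0.0592/2)(1.334) = 1.170 − 0.039 = 1.131 V.

1.13 V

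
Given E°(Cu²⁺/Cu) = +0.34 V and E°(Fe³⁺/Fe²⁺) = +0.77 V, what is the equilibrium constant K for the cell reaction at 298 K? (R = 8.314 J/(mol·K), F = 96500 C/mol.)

E°_cell = +0.77 − (+0.34) = 0.43 V, with n = 2 electrons transferred.
At equilibrium E = 0, so the Nernst equation gives ln K = nFE°/RT = (2)(96500)(0.43)/((8.314)(298)) = 33.50.
K = e^33.50 = 3.5 × 10^14.

3.5 × 10^14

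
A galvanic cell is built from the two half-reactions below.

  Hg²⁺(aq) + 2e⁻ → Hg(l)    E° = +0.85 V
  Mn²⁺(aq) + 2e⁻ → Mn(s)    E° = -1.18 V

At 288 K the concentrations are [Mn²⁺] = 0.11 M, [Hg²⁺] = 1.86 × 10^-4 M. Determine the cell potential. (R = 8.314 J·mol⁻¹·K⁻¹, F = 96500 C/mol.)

1.95 V

The Hg²⁺/Hg couple has the higher reduction potential and acts as the cathode, so E°_cell = +0.85 − (-1.18) = 2.03 V.
Balancing electrons gives n = 2; the reaction quotient is Q = [Mn²⁺]/[Hg²⁺] = 591.
E = E° − (RT/nF) ln Q = 2.03 − (8.314×288)/(2×96500) × (6.382) = 2.030 − 0.079 = 1.951 V.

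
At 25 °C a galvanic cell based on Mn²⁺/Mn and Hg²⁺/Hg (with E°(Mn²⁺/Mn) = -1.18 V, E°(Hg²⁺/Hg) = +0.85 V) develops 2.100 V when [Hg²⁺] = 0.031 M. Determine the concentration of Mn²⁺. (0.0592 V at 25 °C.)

1.3 × 10^-4 M

From the Nernst equation, log Q = n(E° − E)/0.0592 = 2(2.03 − 2.100)/0.0592 = -2.365, so Q = 0.00432.
With Q = [Mn²⁺]/[Hg²⁺] and the known concentrations, [Mn²⁺] in the numerator gives [Mn²⁺] = 1.3 × 10^-4 M.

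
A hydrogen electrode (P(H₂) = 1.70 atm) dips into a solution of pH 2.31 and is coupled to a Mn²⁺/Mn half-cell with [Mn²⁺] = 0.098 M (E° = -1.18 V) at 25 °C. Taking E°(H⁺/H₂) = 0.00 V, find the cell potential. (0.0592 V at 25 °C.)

1.07 V

The hydrogen couple is the cathode, so E°_cell = 1.18 V; n = 2.
[H⁺] = 10^(−2.31) = 0.0049 M, and Q = [Mn²⁺]·P(H₂) / [H⁺]^2 = 6950.
E = E° − (0.0592/2) log Q = 1.18 − (0.0592/2)(3.842) = 1.066 V.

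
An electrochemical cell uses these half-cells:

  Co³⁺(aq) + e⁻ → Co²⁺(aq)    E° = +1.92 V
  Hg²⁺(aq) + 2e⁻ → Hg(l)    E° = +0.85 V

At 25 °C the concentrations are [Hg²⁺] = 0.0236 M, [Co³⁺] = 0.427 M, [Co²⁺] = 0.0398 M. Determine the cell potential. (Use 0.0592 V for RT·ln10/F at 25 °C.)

1.18 V

The Co³⁺/Co²⁺ couple has the higher reduction potential and acts as the cathode, so E°_cell = +1.92 − (+0.85) = 1.07 V.
Balancing electrons gives n = 2; the reaction quotient is Q = [Hg²⁺]·[Co²⁺]^2/[Co³⁺]^2 = 2.05 × 10^-4.
At 25 °C, E = E° − (0.0592/n) log Q = 1.07 − (0.0592/2)(-3.688) = 1.070 + 0.109 = 1.179 V.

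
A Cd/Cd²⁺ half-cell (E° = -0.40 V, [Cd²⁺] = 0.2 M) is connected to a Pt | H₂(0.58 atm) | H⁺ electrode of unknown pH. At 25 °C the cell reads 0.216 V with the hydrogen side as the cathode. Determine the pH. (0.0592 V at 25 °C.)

pH = 3.58

E°_cell = 0.40 V and n = 2.
log Q = n(E° − E)/0.0592 = 2×(0.40 − 0.216)/0.0592 = 6.216.
With Q = [Cd²⁺]·P(H₂) / [H⁺]^2, solving for [H⁺] gives log[H⁺] = -3.576, so pH = 3.58.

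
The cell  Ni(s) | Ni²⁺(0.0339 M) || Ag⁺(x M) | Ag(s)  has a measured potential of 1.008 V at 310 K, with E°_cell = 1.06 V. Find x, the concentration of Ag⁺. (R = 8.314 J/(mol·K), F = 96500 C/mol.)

From the Nernst equation, ln Q = nF(E° − E)/RT = 2×96500×(1.06 − 1.008)/(8.314×310) = 3.894, so Q = 49.1.
With Q = [Ni²⁺]/[Ag⁺]^2 and the known concentrations, [Ag⁺]^2 in the denominator gives [Ag⁺] = 0.026 M.

0.026 M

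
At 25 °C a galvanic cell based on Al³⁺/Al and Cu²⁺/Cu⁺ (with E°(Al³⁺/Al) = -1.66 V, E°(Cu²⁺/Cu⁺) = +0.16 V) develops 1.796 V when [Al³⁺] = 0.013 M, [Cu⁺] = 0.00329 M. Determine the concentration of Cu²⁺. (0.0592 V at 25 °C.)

From the Nernst equation, log Q = n(E° − E)/0.0592 = 3(1.82 − 1.796)/0.0592 = 1.216, so Q = 16.5.
With Q = [Al³⁺]·[Cu⁺]^3/[Cu²⁺]^3 and the known concentrations, [Cu²⁺]^3 in the denominator gives [Cu²⁺] = 3 × 10^-4 M.

3 × 10^-4 M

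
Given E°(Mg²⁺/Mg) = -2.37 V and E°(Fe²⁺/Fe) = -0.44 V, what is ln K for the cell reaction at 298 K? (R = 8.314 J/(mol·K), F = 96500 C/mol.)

E°_cell = -0.44 − (-2.37) = 1.93 V, with n = 2 electrons transferred.
At equilibrium E = 0, so the Nernst equation gives ln K = nFE°/RT = (2)(96500)(1.93)/((8.314)(298)) = 150.34.

ln K = 150.3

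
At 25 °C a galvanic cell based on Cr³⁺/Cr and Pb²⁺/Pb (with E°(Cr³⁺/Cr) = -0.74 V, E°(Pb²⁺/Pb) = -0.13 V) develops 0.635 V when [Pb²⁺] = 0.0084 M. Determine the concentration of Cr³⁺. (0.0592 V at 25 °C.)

From the Nernst equation, log Q = n(E° − E)/0.0592 = 6(0.61 − 0.635)/0.0592 = -2.534, so Q = 0.00293.
With Q = [Cr³⁺]^2/[Pb²⁺]^3 and the known concentrations, [Cr³⁺]^2 in the numerator gives [Cr³⁺] = 4.2 × 10^-5 M.

4.2 × 10^-5 M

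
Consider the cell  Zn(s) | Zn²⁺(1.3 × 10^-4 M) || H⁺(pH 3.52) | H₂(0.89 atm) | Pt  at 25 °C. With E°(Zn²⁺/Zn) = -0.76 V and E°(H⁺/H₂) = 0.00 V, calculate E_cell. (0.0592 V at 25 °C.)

The hydrogen couple is the cathode, so E°_cell = 0.76 V; n = 2.
[H⁺] = 10^(−3.52) = 3 × 10^-4 M, and Q = [Zn²⁺]·P(H₂) / [H⁺]^2 = 1270.
E = E° − (0.0592/2) log Q = 0.76 − (0.0592/2)(3.103) = 0.668 V.

0.67 V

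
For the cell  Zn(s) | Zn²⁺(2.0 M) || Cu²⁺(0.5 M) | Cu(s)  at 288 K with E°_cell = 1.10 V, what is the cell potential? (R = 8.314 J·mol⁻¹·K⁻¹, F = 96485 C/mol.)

Balancing electrons gives n = 2; the reaction quotient is Q = [Zn²⁺]/[Cu²⁺] = 4.00.
E = E° − (RT/nF) ln Q = 1.10 − (8.314×288)/(2×96485) × (1.386) = 1.100 − 0.017 = 1.083 V.

1.08 V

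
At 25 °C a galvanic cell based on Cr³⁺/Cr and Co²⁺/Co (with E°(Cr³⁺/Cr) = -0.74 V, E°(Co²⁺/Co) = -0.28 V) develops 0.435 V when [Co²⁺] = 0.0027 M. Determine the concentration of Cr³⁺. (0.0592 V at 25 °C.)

From the Nernst equation, log Q = n(E° − E)/0.0592 = 6(0.46 − 0.435)/0.0592 = 2.534, so Q = 342.
With Q = [Cr³⁺]^2/[Co²⁺]^3 and the known concentrations, [Cr³⁺]^2 in the numerator gives [Cr³⁺] = 0.0026 M.

0.0026 M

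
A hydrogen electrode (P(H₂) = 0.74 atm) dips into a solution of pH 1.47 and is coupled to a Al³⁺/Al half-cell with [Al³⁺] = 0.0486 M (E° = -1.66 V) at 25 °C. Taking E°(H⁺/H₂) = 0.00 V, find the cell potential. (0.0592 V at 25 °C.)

1.60 V

The hydrogen couple is the cathode, so E°_cell = 1.66 V; n = 6.
[H⁺] = 10^(−1.47) = 0.034 M, and Q = [Al³⁺]^2·P(H₂)^3 / [H⁺]^6 = 6.32 × 10^5.
E = E° − (0.0592/6) log Q = 1.66 − (0.0592/6)(5.801) = 1.603 V.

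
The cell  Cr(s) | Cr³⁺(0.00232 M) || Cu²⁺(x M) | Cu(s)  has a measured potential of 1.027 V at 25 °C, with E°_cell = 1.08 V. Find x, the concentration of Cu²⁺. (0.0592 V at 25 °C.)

From the Nernst equation, log Q = n(E° − E)/0.0592 = 6(1.08 − 1.027)/0.0592 = 5.372, so Q = 2.35 × 10^5.
With Q = [Cr³⁺]^2/[Cu²⁺]^3 and the known concentrations, [Cu²⁺]^3 in the denominator gives [Cu²⁺] = 2.8 × 10^-4 M.

2.8 × 10^-4 M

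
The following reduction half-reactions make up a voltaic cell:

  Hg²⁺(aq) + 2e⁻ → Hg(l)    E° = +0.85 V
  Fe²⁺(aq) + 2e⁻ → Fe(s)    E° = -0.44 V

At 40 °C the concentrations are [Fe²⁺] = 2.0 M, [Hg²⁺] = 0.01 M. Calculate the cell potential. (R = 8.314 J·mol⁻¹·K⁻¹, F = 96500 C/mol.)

1.22 V

The Hg²⁺/Hg couple has the higher reduction potential and acts as the cathode, so E°_cell = +0.85 − (-0.44) = 1.29 V.
Balancing electrons gives n = 2; the reaction quotient is Q = [Fe²⁺]/[Hg²⁺] = 200.
E = E° − (RT/nF) ln Q = 1.29 − (8.314×313)/(2×96500) × (5.298) = 1.290 − 0.071 = 1.219 V.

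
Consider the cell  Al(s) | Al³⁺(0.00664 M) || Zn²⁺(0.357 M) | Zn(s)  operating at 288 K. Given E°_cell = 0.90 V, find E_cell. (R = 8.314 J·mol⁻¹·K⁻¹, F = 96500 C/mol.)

0.929 V

Balancing electrons gives n = 6; the reaction quotient is Q = [Al³⁺]^2/[Zn²⁺]^3 = 9.69 × 10^-4.
E = E° − (RT/nF) ln Q = 0.90 − (8.314×288)/(6×96500) × (-6.939) = 0.900 + 0.029 = 0.929 V.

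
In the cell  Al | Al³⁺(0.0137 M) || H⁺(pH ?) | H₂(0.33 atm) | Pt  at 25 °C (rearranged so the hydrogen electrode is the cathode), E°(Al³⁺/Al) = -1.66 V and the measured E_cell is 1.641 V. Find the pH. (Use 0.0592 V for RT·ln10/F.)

pH = 1.18

E°_cell = 1.66 V and n = 6.
log Q = n(E° − E)/0.0592 = 6×(1.66 − 1.641)/0.0592 = 1.926.
With Q = [Al³⁺]^2·P(H₂)^3 / [H⁺]^6, solving for [H⁺] gives log[H⁺] = -1.183, so pH = 1.18.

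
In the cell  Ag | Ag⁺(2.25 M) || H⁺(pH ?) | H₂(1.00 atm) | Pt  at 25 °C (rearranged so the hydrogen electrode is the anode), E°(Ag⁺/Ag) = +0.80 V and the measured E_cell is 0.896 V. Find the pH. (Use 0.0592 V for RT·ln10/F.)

E°_cell = 0.80 V and n = 2.
log Q = n(E° − E)/0.0592 = 2×(0.80 − 0.896)/0.0592 = -3.243.
With Q = [H⁺]^2 / ([Ag⁺]^2·P(H₂)), solving for [H⁺] gives log[H⁺] = -1.269, so pH = 1.27.

pH = 1.27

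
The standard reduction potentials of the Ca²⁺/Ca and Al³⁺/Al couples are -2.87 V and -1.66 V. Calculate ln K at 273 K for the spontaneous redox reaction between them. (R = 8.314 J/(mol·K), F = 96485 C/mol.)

ln K = 308.6

E°_cell = -1.66 − (-2.87) = 1.21 V, with n = 6 electrons transferred.
At equilibrium E = 0, so the Nernst equation gives ln K = nFE°/RT = (6)(96485)(1.21)/((8.314)(273)) = 308.62.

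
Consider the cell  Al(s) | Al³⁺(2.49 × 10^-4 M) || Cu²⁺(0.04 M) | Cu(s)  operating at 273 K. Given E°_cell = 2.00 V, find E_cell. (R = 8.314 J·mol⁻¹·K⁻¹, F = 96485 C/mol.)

Balancing electrons gives n = 6; the reaction quotient is Q = [Al³⁺]^2/[Cu²⁺]^3 = 9.69 × 10^-4.
E = E° − (RT/nF) ln Q = 2.00 − (8.314×273)/(6×96485) × (-6.939) = 2.000 + 0.027 = 2.027 V.

2.03 V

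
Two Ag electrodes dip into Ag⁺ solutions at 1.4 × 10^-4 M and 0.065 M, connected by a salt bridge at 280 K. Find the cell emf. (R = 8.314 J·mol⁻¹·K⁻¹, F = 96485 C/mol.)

Both half-cells are Ag⁺/Ag, so E°_cell = 0. The concentrated side is the cathode; the cell reaction moves Ag⁺ from high to low concentration with n = 1.
Q = [Ag⁺]_dilute/[Ag⁺]_conc = 1.4 × 10^-4/0.065 = 0.00215.
E = 0 − (RT/nF) ln Q = −((8.314×280)/(1×96485))(-6.141) = 0.1482 V.

0.15 V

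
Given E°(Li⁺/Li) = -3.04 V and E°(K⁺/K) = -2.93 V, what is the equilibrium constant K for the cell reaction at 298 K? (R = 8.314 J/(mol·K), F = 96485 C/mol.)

E°_cell = -2.93 − (-3.04) = 0.11 V, with n = 1 electron transferred.
At equilibrium E = 0, so the Nernst equation gives ln K = nFE°/RT = (1)(96485)(0.11)/((8.314)(298)) = 4.28.
K = e^4.28 = 73.

73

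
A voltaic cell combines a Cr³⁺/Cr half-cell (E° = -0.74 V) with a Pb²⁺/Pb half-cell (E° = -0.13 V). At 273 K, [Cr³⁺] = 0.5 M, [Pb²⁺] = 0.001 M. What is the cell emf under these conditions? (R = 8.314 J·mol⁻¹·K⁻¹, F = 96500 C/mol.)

0.534 V

The Pb²⁺/Pb couple has the higher reduction potential and acts as the cathode, so E°_cell = -0.13 − (-0.74) = 0.61 V.
Balancing electrons gives n = 6; the reaction quotient is Q = [Cr³⁺]^2/[Pb²⁺]^3 = 2.5 × 10^8.
E = E° − (RT/nF) ln Q = 0.61 − (8.314×273)/(6×96500) × (19.337) = 0.610 − 0.076 = 0.534 V.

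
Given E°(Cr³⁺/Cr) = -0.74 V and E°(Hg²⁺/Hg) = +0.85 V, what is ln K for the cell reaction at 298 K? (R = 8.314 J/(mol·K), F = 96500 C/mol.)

E°_cell = +0.85 − (-0.74) = 1.59 V, with n = 6 electrons transferred.
At equilibrium E = 0, so the Nernst equation gives ln K = nFE°/RT = (6)(96500)(1.59)/((8.314)(298)) = 371.58.

ln K = 371.6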